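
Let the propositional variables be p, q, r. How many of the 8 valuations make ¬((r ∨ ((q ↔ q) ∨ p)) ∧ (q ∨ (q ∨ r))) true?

2

Initial set: {¬((r ∨ ((q ↔ q) ∨ p)) ∧ (q ∨ (q ∨ r)))}.
¬((r ∨ ((q ↔ q) ∨ p)) ∧ (q ∨ (q ∨ r))): β-rule — branch into ¬(r ∨ ((q ↔ q) ∨ p))  //  ¬(q ∨ (q ∨ r)).
  branch 1 (add ¬(r ∨ ((q ↔ q) ∨ p))):
    ¬(r ∨ ((q ↔ q) ∨ p)): α-rule — add ¬r, ¬((q ↔ q) ∨ p).
    ¬((q ↔ q) ∨ p): α-rule — add ¬(q ↔ q), ¬p.
    ¬(q ↔ q): β-rule — branch into q, ¬q  //  ¬q, q.
      branch 1.1 (add q, ¬q):
        × closes — contains both q and ¬q.
      branch 1.2 (add ¬q, q):
        × closes — contains both q and ¬q.
  branch 2 (add ¬(q ∨ (q ∨ r))):
    ¬(q ∨ (q ∨ r)): α-rule — add ¬q, ¬(q ∨ r).
    ¬(q ∨ r): α-rule — add ¬q, ¬r.
    ○ open, literals {q=false, r=false}.
2 branches closed, 1 open.
Each open branch fixes some atoms; the unmentioned ones are free. Counting distinct full assignments: branch {q=false, r=false} (p) contributes 2 new. Total: 2.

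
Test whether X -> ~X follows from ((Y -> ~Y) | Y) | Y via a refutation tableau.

No

Initial set: {T (((Y -> ~Y) | Y) | Y); F (X -> ~X)}.
F (X -> ~X): α-rule — add T X, F ~X.
T (((Y -> ~Y) | Y) | Y): β-rule — branch into T ((Y -> ~Y) | Y)  //  T Y.
  branch 1 (add T ((Y -> ~Y) | Y)):
    T ((Y -> ~Y) | Y): β-rule — branch into T (Y -> ~Y)  //  T Y.
      branch 1.1 (add T (Y -> ~Y)):
        T (Y -> ~Y): β-rule — branch into F Y  //  T ~Y.
          branch 1.1.1 (add F Y):
            ○ open, literals {X=T, Y=F}.
          branch 1.1.2 (add T ~Y):
            ○ open, literals {X=T, Y=F}.
      branch 1.2 (add T Y):
        ○ open, literals {X=T, Y=T}.
  branch 2 (add T Y):
    ○ open, literals {X=T, Y=T}.
0 branches closed, 4 open.
An open branch gives a countermodel: X=T, Y=F (unmentioned atoms arbitrary); the premises hold there but the conclusion fails.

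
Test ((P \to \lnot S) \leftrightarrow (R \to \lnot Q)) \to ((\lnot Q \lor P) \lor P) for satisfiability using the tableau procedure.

Satisfiable

Initial set: {T (((P \to \lnot S) \leftrightarrow (R \to \lnot Q)) \to ((\lnot Q \lor P) \lor P))}.
T (((P \to \lnot S) \leftrightarrow (R \to \lnot Q)) \to ((\lnot Q \lor P) \lor P)): β-rule — branch into F ((P \to \lnot S) \leftrightarrow (R \to \lnot Q))  //  T ((\lnot Q \lor P) \lor P).
  branch 1 (add F ((P \to \lnot S) \leftrightarrow (R \to \lnot Q))):
    F ((P \to \lnot S) \leftrightarrow (R \to \lnot Q)): β-rule — branch into T (P \to \lnot S), F (R \to \lnot Q)  //  F (P \to \lnot S), T (R \to \lnot Q).
      branch 1.1 (add T (P \to \lnot S), F (R \to \lnot Q)):
        F (R \to \lnot Q): α-rule — add T R, F \lnot Q.
        T (P \to \lnot S): β-rule — branch into F P  //  T \lnot S.
          branch 1.1.1 (add F P):
            ○ open, literals {P=0, Q=1, R=1}.
          branch 1.1.2 (add T \lnot S):
            ○ open, literals {Q=1, R=1, S=0}.
      branch 1.2 (add F (P \to \lnot S), T (R \to \lnot Q)):
        F (P \to \lnot S): α-rule — add T P, F \lnot S.
        T (R \to \lnot Q): β-rule — branch into F R  //  T \lnot Q.
          branch 1.2.1 (add F R):
            ○ open, literals {P=1, R=0, S=1}.
          branch 1.2.2 (add T \lnot Q):
            ○ open, literals {P=1, Q=0, S=1}.
  branch 2 (add T ((\lnot Q \lor P) \lor P)):
    T ((\lnot Q \lor P) \lor P): β-rule — branch into T (\lnot Q \lor P)  //  T P.
      branch 2.1 (add T (\lnot Q \lor P)):
        T (\lnot Q \lor P): β-rule — branch into T \lnot Q  //  T P.
          branch 2.1.1 (add T \lnot Q):
            ○ open, literals {Q=0}.
          branch 2.1.2 (add T P):
            ○ open, literals {P=1}.
      branch 2.2 (add T P):
        ○ open, literals {P=1}.
0 branches closed, 7 open.
An open branch gives a satisfying assignment: P=0, Q=1, R=1.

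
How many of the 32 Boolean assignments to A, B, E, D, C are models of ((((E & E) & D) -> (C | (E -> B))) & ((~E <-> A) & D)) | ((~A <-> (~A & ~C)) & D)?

Initial set: {(((((E & E) & D) -> (C | (E -> B))) & ((~E <-> A) & D)) | ((~A <-> (~A & ~C)) & D))}.
(((((E & E) & D) -> (C | (E -> B))) & ((~E <-> A) & D)) | ((~A <-> (~A & ~C)) & D)): β-rule — branch into ((((E & E) & D) -> (C | (E -> B))) & ((~E <-> A) & D))  //  ((~A <-> (~A & ~C)) & D).
  branch 1 (add ((((E & E) & D) -> (C | (E -> B))) & ((~E <-> A) & D))):
    ((((E & E) & D) -> (C | (E -> B))) & ((~E <-> A) & D)): α-rule — add (((E & E) & D) -> (C | (E -> B))), ((~E <-> A) & D).
    ((~E <-> A) & D): α-rule — add (~E <-> A), D.
    (((E & E) & D) -> (C | (E -> B))): β-rule — branch into ~((E & E) & D)  //  (C | (E -> B)).
      branch 1.1 (add ~((E & E) & D)):
        (~E <-> A): β-rule — branch into ~E, A  //  ~~E, ~A.
          branch 1.1.1 (add ~E, A):
            ~((E & E) & D): β-rule — branch into ~(E & E)  //  ~D.
              branch 1.1.1.1 (add ~(E & E)):
                ~(E & E): β-rule — branch into ~E  //  ~E.
                  branch 1.1.1.1.1 (add ~E):
                    ○ open, literals {A=T, D=T, E=F}.
                  branch 1.1.1.1.2 (add ~E):
                    ○ open, literals {A=T, D=T, E=F}.
              branch 1.1.1.2 (add ~D):
                × closes — contains both D and ~D.
          branch 1.1.2 (add ~~E, ~A):
            ~((E & E) & D): β-rule — branch into ~(E & E)  //  ~D.
              branch 1.1.2.1 (add ~(E & E)):
                ~(E & E): β-rule — branch into ~E  //  ~E.
                  branch 1.1.2.1.1 (add ~E):
                    × closes — contains both E and ~E.
                  branch 1.1.2.1.2 (add ~E):
                    × closes — contains both E and ~E.
              branch 1.1.2.2 (add ~D):
                × closes — contains both D and ~D.
      branch 1.2 (add (C | (E -> B))):
        (~E <-> A): β-rule — branch into ~E, A  //  ~~E, ~A.
          branch 1.2.1 (add ~E, A):
            (C | (E -> B)): β-rule — branch into C  //  (E -> B).
              branch 1.2.1.1 (add C):
                ○ open, literals {A=T, C=T, D=T, E=F}.
              branch 1.2.1.2 (add (E -> B)):
                (E -> B): β-rule — branch into ~E  //  B.
                  branch 1.2.1.2.1 (add ~E):
                    ○ open, literals {A=T, D=T, E=F}.
                  branch 1.2.1.2.2 (add B):
                    ○ open, literals {A=T, B=T, D=T, E=F}.
          branch 1.2.2 (add ~~E, ~A):
            (C | (E -> B)): β-rule — branch into C  //  (E -> B).
              branch 1.2.2.1 (add C):
                ○ open, literals {A=F, C=T, D=T, E=T}.
              branch 1.2.2.2 (add (E -> B)):
                (E -> B): β-rule — branch into ~E  //  B.
                  branch 1.2.2.2.1 (add ~E):
                    × closes — contains both E and ~E.
                  branch 1.2.2.2.2 (add B):
                    ○ open, literals {A=F, B=T, D=T, E=T}.
  branch 2 (add ((~A <-> (~A & ~C)) & D)):
    ((~A <-> (~A & ~C)) & D): α-rule — add (~A <-> (~A & ~C)), D.
    (~A <-> (~A & ~C)): β-rule — branch into ~A, (~A & ~C)  //  ~~A, ~(~A & ~C).
      branch 2.1 (add ~A, (~A & ~C)):
        (~A & ~C): α-rule — add ~A, ~C.
        ○ open, literals {A=F, C=F, D=T}.
      branch 2.2 (add ~~A, ~(~A & ~C)):
        ~(~A & ~C): β-rule — branch into ~~A  //  ~~C.
          branch 2.2.1 (add ~~A):
            ○ open, literals {A=T, D=T}.
          branch 2.2.2 (add ~~C):
            ○ open, literals {A=T, C=T, D=T}.
5 branches closed, 10 open.
Each open branch fixes some atoms; the unmentioned ones are free. Counting distinct full assignments: branch {A=T, D=T, E=F} (B, C) contributes 4 new; branch {A=T, D=T, E=F} (B, C) contributes 0 new; branch {A=T, C=T, D=T, E=F} (B) contributes 0 new; branch {A=T, D=T, E=F} (B, C) contributes 0 new; branch {A=T, B=T, D=T, E=F} (C) contributes 0 new; branch {A=F, C=T, D=T, E=T} (B) contributes 2 new; branch {A=F, B=T, D=T, E=T} (C) contributes 1 new; branch {A=F, C=F, D=T} (B, E) contributes 3 new; branch {A=T, D=T} (B, E, C) contributes 4 new; branch {A=T, C=T, D=T} (B, E) contributes 0 new. Total: 14.

14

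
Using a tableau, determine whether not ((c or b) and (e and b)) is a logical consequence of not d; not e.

Initial set: {not d; not e; not not ((c or b) and (e and b))}.
not not ((c or b) and (e and b)): α-rule — add (c or b), (e and b).
(e and b): α-rule — add e, b.
× closes — contains both e and not e.
All 1 branch closes.
Every branch closed, so the premises entail the conclusion.

Yes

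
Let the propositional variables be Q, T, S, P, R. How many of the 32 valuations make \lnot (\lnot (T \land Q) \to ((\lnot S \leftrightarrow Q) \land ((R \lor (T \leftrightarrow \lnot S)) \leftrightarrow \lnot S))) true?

20

Initial set: {\lnot (\lnot (T \land Q) \to ((\lnot S \leftrightarrow Q) \land ((R \lor (T \leftrightarrow \lnot S)) \leftrightarrow \lnot S)))}.
\lnot (\lnot (T \land Q) \to ((\lnot S \leftrightarrow Q) \land ((R \lor (T \leftrightarrow \lnot S)) \leftrightarrow \lnot S))): α-rule — add \lnot (T \land Q), \lnot ((\lnot S \leftrightarrow Q) \land ((R \lor (T \leftrightarrow \lnot S)) \leftrightarrow \lnot S)).
\lnot (T \land Q): β-rule — branch into \lnot T  //  \lnot Q.
  branch 1 (add \lnot T):
    \lnot ((\lnot S \leftrightarrow Q) \land ((R \lor (T \leftrightarrow \lnot S)) \leftrightarrow \lnot S)): β-rule — branch into \lnot (\lnot S \leftrightarrow Q)  //  \lnot ((R \lor (T \leftrightarrow \lnot S)) \leftrightarrow \lnot S).
      branch 1.1 (add \lnot (\lnot S \leftrightarrow Q)):
        \lnot (\lnot S \leftrightarrow Q): β-rule — branch into \lnot S, \lnot Q  //  \lnot \lnot S, Q.
          branch 1.1.1 (add \lnot S, \lnot Q):
            ○ open, literals {Q=F, S=F, T=F}.
          branch 1.1.2 (add \lnot \lnot S, Q):
            ○ open, literals {Q=T, S=T, T=F}.
      branch 1.2 (add \lnot ((R \lor (T \leftrightarrow \lnot S)) \leftrightarrow \lnot S)):
        \lnot ((R \lor (T \leftrightarrow \lnot S)) \leftrightarrow \lnot S): β-rule — branch into (R \lor (T \leftrightarrow \lnot S)), \lnot \lnot S  //  \lnot (R \lor (T \leftrightarrow \lnot S)), \lnot S.
          branch 1.2.1 (add (R \lor (T \leftrightarrow \lnot S)), \lnot \lnot S):
            (R \lor (T \leftrightarrow \lnot S)): β-rule — branch into R  //  (T \leftrightarrow \lnot S).
              branch 1.2.1.1 (add R):
                ○ open, literals {R=T, S=T, T=F}.
              branch 1.2.1.2 (add (T \leftrightarrow \lnot S)):
                (T \leftrightarrow \lnot S): β-rule — branch into T, \lnot S  //  \lnot T, \lnot \lnot S.
                  branch 1.2.1.2.1 (add T, \lnot S):
                    × closes — contains both T and \lnot T.
                  branch 1.2.1.2.2 (add \lnot T, \lnot \lnot S):
                    ○ open, literals {S=T, T=F}.
          branch 1.2.2 (add \lnot (R \lor (T \leftrightarrow \lnot S)), \lnot S):
            \lnot (R \lor (T \leftrightarrow \lnot S)): α-rule — add \lnot R, \lnot (T \leftrightarrow \lnot S).
            \lnot (T \leftrightarrow \lnot S): β-rule — branch into T, \lnot \lnot S  //  \lnot T, \lnot S.
              branch 1.2.2.1 (add T, \lnot \lnot S):
                × closes — contains both T and \lnot T.
              branch 1.2.2.2 (add \lnot T, \lnot S):
                ○ open, literals {R=F, S=F, T=F}.
  branch 2 (add \lnot Q):
    \lnot ((\lnot S \leftrightarrow Q) \land ((R \lor (T \leftrightarrow \lnot S)) \leftrightarrow \lnot S)): β-rule — branch into \lnot (\lnot S \leftrightarrow Q)  //  \lnot ((R \lor (T \leftrightarrow \lnot S)) \leftrightarrow \lnot S).
      branch 2.1 (add \lnot (\lnot S \leftrightarrow Q)):
        \lnot (\lnot S \leftrightarrow Q): β-rule — branch into \lnot S, \lnot Q  //  \lnot \lnot S, Q.
          branch 2.1.1 (add \lnot S, \lnot Q):
            ○ open, literals {Q=F, S=F}.
          branch 2.1.2 (add \lnot \lnot S, Q):
            × closes — contains both Q and \lnot Q.
      branch 2.2 (add \lnot ((R \lor (T \leftrightarrow \lnot S)) \leftrightarrow \lnot S)):
        \lnot ((R \lor (T \leftrightarrow \lnot S)) \leftrightarrow \lnot S): β-rule — branch into (R \lor (T \leftrightarrow \lnot S)), \lnot \lnot S  //  \lnot (R \lor (T \leftrightarrow \lnot S)), \lnot S.
          branch 2.2.1 (add (R \lor (T \leftrightarrow \lnot S)), \lnot \lnot S):
            (R \lor (T \leftrightarrow \lnot S)): β-rule — branch into R  //  (T \leftrightarrow \lnot S).
              branch 2.2.1.1 (add R):
                ○ open, literals {Q=F, R=T, S=T}.
              branch 2.2.1.2 (add (T \leftrightarrow \lnot S)):
                (T \leftrightarrow \lnot S): β-rule — branch into T, \lnot S  //  \lnot T, \lnot \lnot S.
                  branch 2.2.1.2.1 (add T, \lnot S):
                    × closes — contains both S and \lnot S.
                  branch 2.2.1.2.2 (add \lnot T, \lnot \lnot S):
                    ○ open, literals {Q=F, S=T, T=F}.
          branch 2.2.2 (add \lnot (R \lor (T \leftrightarrow \lnot S)), \lnot S):
            \lnot (R \lor (T \leftrightarrow \lnot S)): α-rule — add \lnot R, \lnot (T \leftrightarrow \lnot S).
            \lnot (T \leftrightarrow \lnot S): β-rule — branch into T, \lnot \lnot S  //  \lnot T, \lnot S.
              branch 2.2.2.1 (add T, \lnot \lnot S):
                × closes — contains both S and \lnot S.
              branch 2.2.2.2 (add \lnot T, \lnot S):
                ○ open, literals {Q=F, R=F, S=F, T=F}.
5 branches closed, 9 open.
Each open branch fixes some atoms; the unmentioned ones are free. Counting distinct full assignments: branch {Q=F, S=F, T=F} (P, R) contributes 4 new; branch {Q=T, S=T, T=F} (P, R) contributes 4 new; branch {R=T, S=T, T=F} (Q, P) contributes 2 new; branch {S=T, T=F} (Q, P, R) contributes 2 new; branch {R=F, S=F, T=F} (Q, P) contributes 2 new; branch {Q=F, S=F} (T, P, R) contributes 4 new; branch {Q=F, R=T, S=T} (T, P) contributes 2 new; branch {Q=F, S=T, T=F} (P, R) contributes 0 new; branch {Q=F, R=F, S=F, T=F} (P) contributes 0 new. Total: 20.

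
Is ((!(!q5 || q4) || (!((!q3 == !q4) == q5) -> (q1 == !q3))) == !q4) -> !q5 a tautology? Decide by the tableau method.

Not valid

Assume the negation and expand:
Initial set: {!(((!(!q5 || q4) || (!((!q3 == !q4) == q5) -> (q1 == !q3))) == !q4) -> !q5)}.
!(((!(!q5 || q4) || (!((!q3 == !q4) == q5) -> (q1 == !q3))) == !q4) -> !q5): α-rule — add ((!(!q5 || q4) || (!((!q3 == !q4) == q5) -> (q1 == !q3))) == !q4), !!q5.
((!(!q5 || q4) || (!((!q3 == !q4) == q5) -> (q1 == !q3))) == !q4): β-rule — branch into (!(!q5 || q4) || (!((!q3 == !q4) == q5) -> (q1 == !q3))), !q4  //  !(!(!q5 || q4) || (!((!q3 == !q4) == q5) -> (q1 == !q3))), !!q4.
  branch 1 (add (!(!q5 || q4) || (!((!q3 == !q4) == q5) -> (q1 == !q3))), !q4):
    (!(!q5 || q4) || (!((!q3 == !q4) == q5) -> (q1 == !q3))): β-rule — branch into !(!q5 || q4)  //  (!((!q3 == !q4) == q5) -> (q1 == !q3)).
      branch 1.1 (add !(!q5 || q4)):
        !(!q5 || q4): α-rule — add !!q5, !q4.
        ○ open, literals {q4=false, q5=true}.
      branch 1.2 (add (!((!q3 == !q4) == q5) -> (q1 == !q3))):
        (!((!q3 == !q4) == q5) -> (q1 == !q3)): β-rule — branch into !!((!q3 == !q4) == q5)  //  (q1 == !q3).
          branch 1.2.1 (add !!((!q3 == !q4) == q5)):
            !!((!q3 == !q4) == q5): β-rule — branch into (!q3 == !q4), q5  //  !(!q3 == !q4), !q5.
              branch 1.2.1.1 (add (!q3 == !q4), q5):
                (!q3 == !q4): β-rule — branch into !q3, !q4  //  !!q3, !!q4.
                  branch 1.2.1.1.1 (add !q3, !q4):
                    ○ open, literals {q3=false, q4=false, q5=true}.
                  branch 1.2.1.1.2 (add !!q3, !!q4):
                    × closes — contains both q4 and !q4.
              branch 1.2.1.2 (add !(!q3 == !q4), !q5):
                × closes — contains both q5 and !q5.
          branch 1.2.2 (add (q1 == !q3)):
            (q1 == !q3): β-rule — branch into q1, !q3  //  !q1, !!q3.
              branch 1.2.2.1 (add q1, !q3):
                ○ open, literals {q1=true, q3=false, q4=false, q5=true}.
              branch 1.2.2.2 (add !q1, !!q3):
                ○ open, literals {q1=false, q3=true, q4=false, q5=true}.
  branch 2 (add !(!(!q5 || q4) || (!((!q3 == !q4) == q5) -> (q1 == !q3))), !!q4):
    !(!(!q5 || q4) || (!((!q3 == !q4) == q5) -> (q1 == !q3))): α-rule — add !!(!q5 || q4), !(!((!q3 == !q4) == q5) -> (q1 == !q3)).
    !(!((!q3 == !q4) == q5) -> (q1 == !q3)): α-rule — add !((!q3 == !q4) == q5), !(q1 == !q3).
    !!(!q5 || q4): β-rule — branch into !q5  //  q4.
      branch 2.1 (add !q5):
        × closes — contains both q5 and !q5.
      branch 2.2 (add q4):
        !((!q3 == !q4) == q5): β-rule — branch into (!q3 == !q4), !q5  //  !(!q3 == !q4), q5.
          branch 2.2.1 (add (!q3 == !q4), !q5):
            × closes — contains both q5 and !q5.
          branch 2.2.2 (add !(!q3 == !q4), q5):
            !(q1 == !q3): β-rule — branch into q1, !!q3  //  !q1, !q3.
              branch 2.2.2.1 (add q1, !!q3):
                !(!q3 == !q4): β-rule — branch into !q3, !!q4  //  !!q3, !q4.
                  branch 2.2.2.1.1 (add !q3, !!q4):
                    × closes — contains both q3 and !q3.
                  branch 2.2.2.1.2 (add !!q3, !q4):
                    × closes — contains both q4 and !q4.
              branch 2.2.2.2 (add !q1, !q3):
                !(!q3 == !q4): β-rule — branch into !q3, !!q4  //  !!q3, !q4.
                  branch 2.2.2.2.1 (add !q3, !!q4):
                    ○ open, literals {q1=false, q3=false, q4=true, q5=true}.
                  branch 2.2.2.2.2 (add !!q3, !q4):
                    × closes — contains both q3 and !q3.
7 branches closed, 5 open.
An open branch gives a countermodel: q4=false, q5=true (unmentioned atoms arbitrary); under it the original formula is false.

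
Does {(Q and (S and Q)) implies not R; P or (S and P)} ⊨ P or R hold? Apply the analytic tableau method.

Yes

Initial set: {((Q and (S and Q)) implies not R); (P or (S and P)); not (P or R)}.
not (P or R): α-rule — add not P, not R.
((Q and (S and Q)) implies not R): β-rule — branch into not (Q and (S and Q))  //  not R.
  branch 1 (add not (Q and (S and Q))):
    (P or (S and P)): β-rule — branch into P  //  (S and P).
      branch 1.1 (add P):
        × closes — contains both P and not P.
      branch 1.2 (add (S and P)):
        (S and P): α-rule — add S, P.
        × closes — contains both P and not P.
  branch 2 (add not R):
    (P or (S and P)): β-rule — branch into P  //  (S and P).
      branch 2.1 (add P):
        × closes — contains both P and not P.
      branch 2.2 (add (S and P)):
        (S and P): α-rule — add S, P.
        × closes — contains both P and not P.
All 4 branches close.
Every branch closed, so the premises entail the conclusion.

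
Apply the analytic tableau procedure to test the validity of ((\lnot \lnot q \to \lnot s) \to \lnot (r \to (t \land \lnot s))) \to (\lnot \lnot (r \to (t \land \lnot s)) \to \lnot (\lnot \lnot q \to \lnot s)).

Assume the negation and expand:
Initial set: {\lnot (((\lnot \lnot q \to \lnot s) \to \lnot (r \to (t \land \lnot s))) \to (\lnot \lnot (r \to (t \land \lnot s)) \to \lnot (\lnot \lnot q \to \lnot s)))}.
\lnot (((\lnot \lnot q \to \lnot s) \to \lnot (r \to (t \land \lnot s))) \to (\lnot \lnot (r \to (t \land \lnot s)) \to \lnot (\lnot \lnot q \to \lnot s))): α-rule — add ((\lnot \lnot q \to \lnot s) \to \lnot (r \to (t \land \lnot s))), \lnot (\lnot \lnot (r \to (t \land \lnot s)) \to \lnot (\lnot \lnot q \to \lnot s)).
\lnot (\lnot \lnot (r \to (t \land \lnot s)) \to \lnot (\lnot \lnot q \to \lnot s)): α-rule — add \lnot \lnot (r \to (t \land \lnot s)), \lnot \lnot (\lnot \lnot q \to \lnot s).
\lnot \lnot (r \to (t \land \lnot s)): drop double negation, giving (r \to (t \land \lnot s)).
((\lnot \lnot q \to \lnot s) \to \lnot (r \to (t \land \lnot s))): β-rule — branch into \lnot (\lnot \lnot q \to \lnot s)  //  \lnot (r \to (t \land \lnot s)).
  branch 1 (add \lnot (\lnot \lnot q \to \lnot s)):
    \lnot (\lnot \lnot q \to \lnot s): α-rule — add \lnot \lnot q, \lnot \lnot s.
    \lnot \lnot q: drop double negation, giving q.
    \lnot \lnot (\lnot \lnot q \to \lnot s): β-rule — branch into \lnot \lnot \lnot q  //  \lnot s.
      branch 1.1 (add \lnot \lnot \lnot q):
        \lnot \lnot \lnot q: drop double negation, giving \lnot q.
        × closes — contains both q and \lnot q.
      branch 1.2 (add \lnot s):
        × closes — contains both s and \lnot s.
  branch 2 (add \lnot (r \to (t \land \lnot s))):
    \lnot (r \to (t \land \lnot s)): α-rule — add r, \lnot (t \land \lnot s).
    \lnot \lnot (\lnot \lnot q \to \lnot s): β-rule — branch into \lnot \lnot \lnot q  //  \lnot s.
      branch 2.1 (add \lnot \lnot \lnot q):
        \lnot \lnot \lnot q: drop double negation, giving \lnot q.
        (r \to (t \land \lnot s)): β-rule — branch into \lnot r  //  (t \land \lnot s).
          branch 2.1.1 (add \lnot r):
            × closes — contains both r and \lnot r.
          branch 2.1.2 (add (t \land \lnot s)):
            (t \land \lnot s): α-rule — add t, \lnot s.
            \lnot (t \land \lnot s): β-rule — branch into \lnot t  //  \lnot \lnot s.
              branch 2.1.2.1 (add \lnot t):
                × closes — contains both t and \lnot t.
              branch 2.1.2.2 (add \lnot \lnot s):
                × closes — contains both s and \lnot s.
      branch 2.2 (add \lnot s):
        (r \to (t \land \lnot s)): β-rule — branch into \lnot r  //  (t \land \lnot s).
          branch 2.2.1 (add \lnot r):
            × closes — contains both r and \lnot r.
          branch 2.2.2 (add (t \land \lnot s)):
            (t \land \lnot s): α-rule — add t, \lnot s.
            \lnot (t \land \lnot s): β-rule — branch into \lnot t  //  \lnot \lnot s.
              branch 2.2.2.1 (add \lnot t):
                × closes — contains both t and \lnot t.
              branch 2.2.2.2 (add \lnot \lnot s):
                × closes — contains both s and \lnot s.
All 8 branches close.
Every branch closed, so the negation is unsatisfiable and the formula is valid.

Valid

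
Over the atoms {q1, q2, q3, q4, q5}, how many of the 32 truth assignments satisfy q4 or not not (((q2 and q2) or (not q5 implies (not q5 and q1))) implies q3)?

Initial set: {(q4 or not not (((q2 and q2) or (not q5 implies (not q5 and q1))) implies q3))}.
(q4 or not not (((q2 and q2) or (not q5 implies (not q5 and q1))) implies q3)): β-rule — branch into q4  //  not not (((q2 and q2) or (not q5 implies (not q5 and q1))) implies q3).
  branch 1 (add q4):
    ○ open, literals {q4=1}.
  branch 2 (add not not (((q2 and q2) or (not q5 implies (not q5 and q1))) implies q3)):
    not not (((q2 and q2) or (not q5 implies (not q5 and q1))) implies q3): drop double negation, giving (((q2 and q2) or (not q5 implies (not q5 and q1))) implies q3).
    (((q2 and q2) or (not q5 implies (not q5 and q1))) implies q3): β-rule — branch into not ((q2 and q2) or (not q5 implies (not q5 and q1)))  //  q3.
      branch 2.1 (add not ((q2 and q2) or (not q5 implies (not q5 and q1)))):
        not ((q2 and q2) or (not q5 implies (not q5 and q1))): α-rule — add not (q2 and q2), not (not q5 implies (not q5 and q1)).
        not (not q5 implies (not q5 and q1)): α-rule — add not q5, not (not q5 and q1).
        not (q2 and q2): β-rule — branch into not q2  //  not q2.
          branch 2.1.1 (add not q2):
            not (not q5 and q1): β-rule — branch into not not q5  //  not q1.
              branch 2.1.1.1 (add not not q5):
                × closes — contains both q5 and not q5.
              branch 2.1.1.2 (add not q1):
                ○ open, literals {q1=0, q2=0, q5=0}.
          branch 2.1.2 (add not q2):
            not (not q5 and q1): β-rule — branch into not not q5  //  not q1.
              branch 2.1.2.1 (add not not q5):
                × closes — contains both q5 and not q5.
              branch 2.1.2.2 (add not q1):
                ○ open, literals {q1=0, q2=0, q5=0}.
      branch 2.2 (add q3):
        ○ open, literals {q3=1}.
2 branches closed, 4 open.
Each open branch fixes some atoms; the unmentioned ones are free. Counting distinct full assignments: branch {q4=1} (q1, q2, q3, q5) contributes 16 new; branch {q1=0, q2=0, q5=0} (q3, q4) contributes 2 new; branch {q1=0, q2=0, q5=0} (q3, q4) contributes 0 new; branch {q3=1} (q1, q2, q4, q5) contributes 7 new. Total: 25.

25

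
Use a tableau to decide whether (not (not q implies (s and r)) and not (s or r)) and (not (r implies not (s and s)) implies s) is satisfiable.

Initial set: {((not (not q implies (s and r)) and not (s or r)) and (not (r implies not (s and s)) implies s))}.
((not (not q implies (s and r)) and not (s or r)) and (not (r implies not (s and s)) implies s)): α-rule — add (not (not q implies (s and r)) and not (s or r)), (not (r implies not (s and s)) implies s).
(not (not q implies (s and r)) and not (s or r)): α-rule — add not (not q implies (s and r)), not (s or r).
not (not q implies (s and r)): α-rule — add not q, not (s and r).
not (s or r): α-rule — add not s, not r.
(not (r implies not (s and s)) implies s): β-rule — branch into not not (r implies not (s and s))  //  s.
  branch 1 (add not not (r implies not (s and s))):
    not (s and r): β-rule — branch into not s  //  not r.
      branch 1.1 (add not s):
        not not (r implies not (s and s)): β-rule — branch into not r  //  not (s and s).
          branch 1.1.1 (add not r):
            ○ open, literals {q=0, r=0, s=0}.
          branch 1.1.2 (add not (s and s)):
            not (s and s): β-rule — branch into not s  //  not s.
              branch 1.1.2.1 (add not s):
                ○ open, literals {q=0, r=0, s=0}.
              branch 1.1.2.2 (add not s):
                ○ open, literals {q=0, r=0, s=0}.
      branch 1.2 (add not r):
        not not (r implies not (s and s)): β-rule — branch into not r  //  not (s and s).
          branch 1.2.1 (add not r):
            ○ open, literals {q=0, r=0, s=0}.
          branch 1.2.2 (add not (s and s)):
            not (s and s): β-rule — branch into not s  //  not s.
              branch 1.2.2.1 (add not s):
                ○ open, literals {q=0, r=0, s=0}.
              branch 1.2.2.2 (add not s):
                ○ open, literals {q=0, r=0, s=0}.
  branch 2 (add s):
    × closes — contains both s and not s.
1 branch closed, 6 open.
An open branch gives a satisfying assignment: q=0, r=0, s=0.

Satisfiable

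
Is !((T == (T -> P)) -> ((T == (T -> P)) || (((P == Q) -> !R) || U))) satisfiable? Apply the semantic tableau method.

Initial set: {!((T == (T -> P)) -> ((T == (T -> P)) || (((P == Q) -> !R) || U)))}.
!((T == (T -> P)) -> ((T == (T -> P)) || (((P == Q) -> !R) || U))): α-rule — add (T == (T -> P)), !((T == (T -> P)) || (((P == Q) -> !R) || U)).
!((T == (T -> P)) || (((P == Q) -> !R) || U)): α-rule — add !(T == (T -> P)), !(((P == Q) -> !R) || U).
!(((P == Q) -> !R) || U): α-rule — add !((P == Q) -> !R), !U.
!((P == Q) -> !R): α-rule — add (P == Q), !!R.
(T == (T -> P)): β-rule — branch into T, (T -> P)  //  !T, !(T -> P).
  branch 1 (add T, (T -> P)):
    !(T == (T -> P)): β-rule — branch into T, !(T -> P)  //  !T, (T -> P).
      branch 1.1 (add T, !(T -> P)):
        !(T -> P): α-rule — add T, !P.
        (P == Q): β-rule — branch into P, Q  //  !P, !Q.
          branch 1.1.1 (add P, Q):
            × closes — contains both P and !P.
          branch 1.1.2 (add !P, !Q):
            (T -> P): β-rule — branch into !T  //  P.
              branch 1.1.2.1 (add !T):
                × closes — contains both T and !T.
              branch 1.1.2.2 (add P):
                × closes — contains both P and !P.
      branch 1.2 (add !T, (T -> P)):
        × closes — contains both T and !T.
  branch 2 (add !T, !(T -> P)):
    !(T -> P): α-rule — add T, !P.
    × closes — contains both T and !T.
All 5 branches close.
Every branch closed; the formula is unsatisfiable.

Unsatisfiable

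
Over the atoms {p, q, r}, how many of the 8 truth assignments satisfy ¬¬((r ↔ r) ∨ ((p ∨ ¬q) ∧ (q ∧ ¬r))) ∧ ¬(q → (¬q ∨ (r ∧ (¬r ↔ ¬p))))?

Initial set: {(¬¬((r ↔ r) ∨ ((p ∨ ¬q) ∧ (q ∧ ¬r))) ∧ ¬(q → (¬q ∨ (r ∧ (¬r ↔ ¬p)))))}.
(¬¬((r ↔ r) ∨ ((p ∨ ¬q) ∧ (q ∧ ¬r))) ∧ ¬(q → (¬q ∨ (r ∧ (¬r ↔ ¬p))))): α-rule — add ¬¬((r ↔ r) ∨ ((p ∨ ¬q) ∧ (q ∧ ¬r))), ¬(q → (¬q ∨ (r ∧ (¬r ↔ ¬p)))).
¬¬((r ↔ r) ∨ ((p ∨ ¬q) ∧ (q ∧ ¬r))): drop double negation, giving ((r ↔ r) ∨ ((p ∨ ¬q) ∧ (q ∧ ¬r))).
¬(q → (¬q ∨ (r ∧ (¬r ↔ ¬p)))): α-rule — add q, ¬(¬q ∨ (r ∧ (¬r ↔ ¬p))).
¬(¬q ∨ (r ∧ (¬r ↔ ¬p))): α-rule — add ¬¬q, ¬(r ∧ (¬r ↔ ¬p)).
((r ↔ r) ∨ ((p ∨ ¬q) ∧ (q ∧ ¬r))): β-rule — branch into (r ↔ r)  //  ((p ∨ ¬q) ∧ (q ∧ ¬r)).
  branch 1 (add (r ↔ r)):
    ¬(r ∧ (¬r ↔ ¬p)): β-rule — branch into ¬r  //  ¬(¬r ↔ ¬p).
      branch 1.1 (add ¬r):
        (r ↔ r): β-rule — branch into r, r  //  ¬r, ¬r.
          branch 1.1.1 (add r, r):
            × closes — contains both r and ¬r.
          branch 1.1.2 (add ¬r, ¬r):
            ○ open, literals {q=1, r=0}.
      branch 1.2 (add ¬(¬r ↔ ¬p)):
        (r ↔ r): β-rule — branch into r, r  //  ¬r, ¬r.
          branch 1.2.1 (add r, r):
            ¬(¬r ↔ ¬p): β-rule — branch into ¬r, ¬¬p  //  ¬¬r, ¬p.
              branch 1.2.1.1 (add ¬r, ¬¬p):
                × closes — contains both r and ¬r.
              branch 1.2.1.2 (add ¬¬r, ¬p):
                ○ open, literals {p=0, q=1, r=1}.
          branch 1.2.2 (add ¬r, ¬r):
            ¬(¬r ↔ ¬p): β-rule — branch into ¬r, ¬¬p  //  ¬¬r, ¬p.
              branch 1.2.2.1 (add ¬r, ¬¬p):
                ○ open, literals {p=1, q=1, r=0}.
              branch 1.2.2.2 (add ¬¬r, ¬p):
                × closes — contains both r and ¬r.
  branch 2 (add ((p ∨ ¬q) ∧ (q ∧ ¬r))):
    ((p ∨ ¬q) ∧ (q ∧ ¬r)): α-rule — add (p ∨ ¬q), (q ∧ ¬r).
    (q ∧ ¬r): α-rule — add q, ¬r.
    ¬(r ∧ (¬r ↔ ¬p)): β-rule — branch into ¬r  //  ¬(¬r ↔ ¬p).
      branch 2.1 (add ¬r):
        (p ∨ ¬q): β-rule — branch into p  //  ¬q.
          branch 2.1.1 (add p):
            ○ open, literals {p=1, q=1, r=0}.
          branch 2.1.2 (add ¬q):
            × closes — contains both q and ¬q.
      branch 2.2 (add ¬(¬r ↔ ¬p)):
        (p ∨ ¬q): β-rule — branch into p  //  ¬q.
          branch 2.2.1 (add p):
            ¬(¬r ↔ ¬p): β-rule — branch into ¬r, ¬¬p  //  ¬¬r, ¬p.
              branch 2.2.1.1 (add ¬r, ¬¬p):
                ○ open, literals {p=1, q=1, r=0}.
              branch 2.2.1.2 (add ¬¬r, ¬p):
                × closes — contains both r and ¬r.
          branch 2.2.2 (add ¬q):
            × closes — contains both q and ¬q.
6 branches closed, 5 open.
Each open branch fixes some atoms; the unmentioned ones are free. Counting distinct full assignments: branch {q=1, r=0} (p) contributes 2 new; branch {p=0, q=1, r=1} (none free) contributes 1 new; branch {p=1, q=1, r=0} (none free) contributes 0 new; branch {p=1, q=1, r=0} (none free) contributes 0 new; branch {p=1, q=1, r=0} (none free) contributes 0 new. Total: 3.

3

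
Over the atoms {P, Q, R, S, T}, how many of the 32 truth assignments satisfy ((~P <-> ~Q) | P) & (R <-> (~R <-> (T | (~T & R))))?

6

Initial set: {T (((~P <-> ~Q) | P) & (R <-> (~R <-> (T | (~T & R)))))}.
T (((~P <-> ~Q) | P) & (R <-> (~R <-> (T | (~T & R))))): α-rule — add T ((~P <-> ~Q) | P), T (R <-> (~R <-> (T | (~T & R)))).
T ((~P <-> ~Q) | P): β-rule — branch into T (~P <-> ~Q)  //  T P.
  branch 1 (add T (~P <-> ~Q)):
    T (R <-> (~R <-> (T | (~T & R)))): β-rule — branch into T R, T (~R <-> (T | (~T & R)))  //  F R, F (~R <-> (T | (~T & R))).
      branch 1.1 (add T R, T (~R <-> (T | (~T & R)))):
        T (~P <-> ~Q): β-rule — branch into T ~P, T ~Q  //  F ~P, F ~Q.
          branch 1.1.1 (add T ~P, T ~Q):
            T (~R <-> (T | (~T & R))): β-rule — branch into T ~R, T (T | (~T & R))  //  F ~R, F (T | (~T & R)).
              branch 1.1.1.1 (add T ~R, T (T | (~T & R))):
                × closes — contains both R and ~R.
              branch 1.1.1.2 (add F ~R, F (T | (~T & R))):
                F (T | (~T & R)): α-rule — add F T, F (~T & R).
                F (~T & R): β-rule — branch into F ~T  //  F R.
                  branch 1.1.1.2.1 (add F ~T):
                    × closes — contains both T and ~T.
                  branch 1.1.1.2.2 (add F R):
                    × closes — contains both R and ~R.
          branch 1.1.2 (add F ~P, F ~Q):
            T (~R <-> (T | (~T & R))): β-rule — branch into T ~R, T (T | (~T & R))  //  F ~R, F (T | (~T & R)).
              branch 1.1.2.1 (add T ~R, T (T | (~T & R))):
                × closes — contains both R and ~R.
              branch 1.1.2.2 (add F ~R, F (T | (~T & R))):
                F (T | (~T & R)): α-rule — add F T, F (~T & R).
                F (~T & R): β-rule — branch into F ~T  //  F R.
                  branch 1.1.2.2.1 (add F ~T):
                    × closes — contains both T and ~T.
                  branch 1.1.2.2.2 (add F R):
                    × closes — contains both R and ~R.
      branch 1.2 (add F R, F (~R <-> (T | (~T & R)))):
        T (~P <-> ~Q): β-rule — branch into T ~P, T ~Q  //  F ~P, F ~Q.
          branch 1.2.1 (add T ~P, T ~Q):
            F (~R <-> (T | (~T & R))): β-rule — branch into T ~R, F (T | (~T & R))  //  F ~R, T (T | (~T & R)).
              branch 1.2.1.1 (add T ~R, F (T | (~T & R))):
                F (T | (~T & R)): α-rule — add F T, F (~T & R).
                F (~T & R): β-rule — branch into F ~T  //  F R.
                  branch 1.2.1.1.1 (add F ~T):
                    × closes — contains both T and ~T.
                  branch 1.2.1.1.2 (add F R):
                    ○ open, literals {P=0, Q=0, R=0, T=0}.
              branch 1.2.1.2 (add F ~R, T (T | (~T & R))):
                × closes — contains both R and ~R.
          branch 1.2.2 (add F ~P, F ~Q):
            F (~R <-> (T | (~T & R))): β-rule — branch into T ~R, F (T | (~T & R))  //  F ~R, T (T | (~T & R)).
              branch 1.2.2.1 (add T ~R, F (T | (~T & R))):
                F (T | (~T & R)): α-rule — add F T, F (~T & R).
                F (~T & R): β-rule — branch into F ~T  //  F R.
                  branch 1.2.2.1.1 (add F ~T):
                    × closes — contains both T and ~T.
                  branch 1.2.2.1.2 (add F R):
                    ○ open, literals {P=1, Q=1, R=0, T=0}.
              branch 1.2.2.2 (add F ~R, T (T | (~T & R))):
                × closes — contains both R and ~R.
  branch 2 (add T P):
    T (R <-> (~R <-> (T | (~T & R)))): β-rule — branch into T R, T (~R <-> (T | (~T & R)))  //  F R, F (~R <-> (T | (~T & R))).
      branch 2.1 (add T R, T (~R <-> (T | (~T & R)))):
        T (~R <-> (T | (~T & R))): β-rule — branch into T ~R, T (T | (~T & R))  //  F ~R, F (T | (~T & R)).
          branch 2.1.1 (add T ~R, T (T | (~T & R))):
            × closes — contains both R and ~R.
          branch 2.1.2 (add F ~R, F (T | (~T & R))):
            F (T | (~T & R)): α-rule — add F T, F (~T & R).
            F (~T & R): β-rule — branch into F ~T  //  F R.
              branch 2.1.2.1 (add F ~T):
                × closes — contains both T and ~T.
              branch 2.1.2.2 (add F R):
                × closes — contains both R and ~R.
      branch 2.2 (add F R, F (~R <-> (T | (~T & R)))):
        F (~R <-> (T | (~T & R))): β-rule — branch into T ~R, F (T | (~T & R))  //  F ~R, T (T | (~T & R)).
          branch 2.2.1 (add T ~R, F (T | (~T & R))):
            F (T | (~T & R)): α-rule — add F T, F (~T & R).
            F (~T & R): β-rule — branch into F ~T  //  F R.
              branch 2.2.1.1 (add F ~T):
                × closes — contains both T and ~T.
              branch 2.2.1.2 (add F R):
                ○ open, literals {P=1, R=0, T=0}.
          branch 2.2.2 (add F ~R, T (T | (~T & R))):
            × closes — contains both R and ~R.
15 branches closed, 3 open.
Each open branch fixes some atoms; the unmentioned ones are free. Counting distinct full assignments: branch {P=0, Q=0, R=0, T=0} (S) contributes 2 new; branch {P=1, Q=1, R=0, T=0} (S) contributes 2 new; branch {P=1, R=0, T=0} (Q, S) contributes 2 new. Total: 6.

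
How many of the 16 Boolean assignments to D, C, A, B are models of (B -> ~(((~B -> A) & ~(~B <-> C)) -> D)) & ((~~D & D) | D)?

Initial set: {((B -> ~(((~B -> A) & ~(~B <-> C)) -> D)) & ((~~D & D) | D))}.
((B -> ~(((~B -> A) & ~(~B <-> C)) -> D)) & ((~~D & D) | D)): α-rule — add (B -> ~(((~B -> A) & ~(~B <-> C)) -> D)), ((~~D & D) | D).
(B -> ~(((~B -> A) & ~(~B <-> C)) -> D)): β-rule — branch into ~B  //  ~(((~B -> A) & ~(~B <-> C)) -> D).
  branch 1 (add ~B):
    ((~~D & D) | D): β-rule — branch into (~~D & D)  //  D.
      branch 1.1 (add (~~D & D)):
        (~~D & D): α-rule — add ~~D, D.
        ~~D: drop double negation, giving D.
        ○ open, literals {B=false, D=true}.
      branch 1.2 (add D):
        ○ open, literals {B=false, D=true}.
  branch 2 (add ~(((~B -> A) & ~(~B <-> C)) -> D)):
    ~(((~B -> A) & ~(~B <-> C)) -> D): α-rule — add ((~B -> A) & ~(~B <-> C)), ~D.
    ((~B -> A) & ~(~B <-> C)): α-rule — add (~B -> A), ~(~B <-> C).
    ((~~D & D) | D): β-rule — branch into (~~D & D)  //  D.
      branch 2.1 (add (~~D & D)):
        (~~D & D): α-rule — add ~~D, D.
        × closes — contains both D and ~D.
      branch 2.2 (add D):
        × closes — contains both D and ~D.
2 branches closed, 2 open.
Each open branch fixes some atoms; the unmentioned ones are free. Counting distinct full assignments: branch {B=false, D=true} (C, A) contributes 4 new; branch {B=false, D=true} (C, A) contributes 0 new. Total: 4.

4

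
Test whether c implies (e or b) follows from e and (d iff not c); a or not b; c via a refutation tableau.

Initial set: {(e and (d iff not c)); (a or not b); c; not (c implies (e or b))}.
(e and (d iff not c)): α-rule — add e, (d iff not c).
not (c implies (e or b)): α-rule — add c, not (e or b).
not (e or b): α-rule — add not e, not b.
× closes — contains both e and not e.
All 1 branch closes.
Every branch closed, so the premises entail the conclusion.

Yes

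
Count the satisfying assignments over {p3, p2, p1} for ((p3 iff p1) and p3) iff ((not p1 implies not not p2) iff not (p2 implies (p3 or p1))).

3

Initial set: {(((p3 iff p1) and p3) iff ((not p1 implies not not p2) iff not (p2 implies (p3 or p1))))}.
(((p3 iff p1) and p3) iff ((not p1 implies not not p2) iff not (p2 implies (p3 or p1)))): β-rule — branch into ((p3 iff p1) and p3), ((not p1 implies not not p2) iff not (p2 implies (p3 or p1)))  //  not ((p3 iff p1) and p3), not ((not p1 implies not not p2) iff not (p2 implies (p3 or p1))).
  branch 1 (add ((p3 iff p1) and p3), ((not p1 implies not not p2) iff not (p2 implies (p3 or p1)))):
    ((p3 iff p1) and p3): α-rule — add (p3 iff p1), p3.
    ((not p1 implies not not p2) iff not (p2 implies (p3 or p1))): β-rule — branch into (not p1 implies not not p2), not (p2 implies (p3 or p1))  //  not (not p1 implies not not p2), not not (p2 implies (p3 or p1)).
      branch 1.1 (add (not p1 implies not not p2), not (p2 implies (p3 or p1))):
        not (p2 implies (p3 or p1)): α-rule — add p2, not (p3 or p1).
        not (p3 or p1): α-rule — add not p3, not p1.
        × closes — contains both p3 and not p3.
      branch 1.2 (add not (not p1 implies not not p2), not not (p2 implies (p3 or p1))):
        not (not p1 implies not not p2): α-rule — add not p1, not not not p2.
        not not not p2: drop double negation, giving not p2.
        (p3 iff p1): β-rule — branch into p3, p1  //  not p3, not p1.
          branch 1.2.1 (add p3, p1):
            × closes — contains both p1 and not p1.
          branch 1.2.2 (add not p3, not p1):
            × closes — contains both p3 and not p3.
  branch 2 (add not ((p3 iff p1) and p3), not ((not p1 implies not not p2) iff not (p2 implies (p3 or p1)))):
    not ((p3 iff p1) and p3): β-rule — branch into not (p3 iff p1)  //  not p3.
      branch 2.1 (add not (p3 iff p1)):
        not ((not p1 implies not not p2) iff not (p2 implies (p3 or p1))): β-rule — branch into (not p1 implies not not p2), not not (p2 implies (p3 or p1))  //  not (not p1 implies not not p2), not (p2 implies (p3 or p1)).
          branch 2.1.1 (add (not p1 implies not not p2), not not (p2 implies (p3 or p1))):
            not (p3 iff p1): β-rule — branch into p3, not p1  //  not p3, p1.
              branch 2.1.1.1 (add p3, not p1):
                (not p1 implies not not p2): β-rule — branch into not not p1  //  not not p2.
                  branch 2.1.1.1.1 (add not not p1):
                    × closes — contains both p1 and not p1.
                  branch 2.1.1.1.2 (add not not p2):
                    not not p2: drop double negation, giving p2.
                    not not (p2 implies (p3 or p1)): β-rule — branch into not p2  //  (p3 or p1).
                      branch 2.1.1.1.2.1 (add not p2):
                        × closes — contains both p2 and not p2.
                      branch 2.1.1.1.2.2 (add (p3 or p1)):
                        (p3 or p1): β-rule — branch into p3  //  p1.
                          branch 2.1.1.1.2.2.1 (add p3):
                            ○ open, literals {p1=F, p2=T, p3=T}.
                          branch 2.1.1.1.2.2.2 (add p1):
                            × closes — contains both p1 and not p1.
              branch 2.1.1.2 (add not p3, p1):
                (not p1 implies not not p2): β-rule — branch into not not p1  //  not not p2.
                  branch 2.1.1.2.1 (add not not p1):
                    not not (p2 implies (p3 or p1)): β-rule — branch into not p2  //  (p3 or p1).
                      branch 2.1.1.2.1.1 (add not p2):
                        ○ open, literals {p1=T, p2=F, p3=F}.
                      branch 2.1.1.2.1.2 (add (p3 or p1)):
                        (p3 or p1): β-rule — branch into p3  //  p1.
                          branch 2.1.1.2.1.2.1 (add p3):
                            × closes — contains both p3 and not p3.
                          branch 2.1.1.2.1.2.2 (add p1):
                            ○ open, literals {p1=T, p3=F}.
                  branch 2.1.1.2.2 (add not not p2):
                    not not p2: drop double negation, giving p2.
                    not not (p2 implies (p3 or p1)): β-rule — branch into not p2  //  (p3 or p1).
                      branch 2.1.1.2.2.1 (add not p2):
                        × closes — contains both p2 and not p2.
                      branch 2.1.1.2.2.2 (add (p3 or p1)):
                        (p3 or p1): β-rule — branch into p3  //  p1.
                          branch 2.1.1.2.2.2.1 (add p3):
                            × closes — contains both p3 and not p3.
                          branch 2.1.1.2.2.2.2 (add p1):
                            ○ open, literals {p1=T, p2=T, p3=F}.
          branch 2.1.2 (add not (not p1 implies not not p2), not (p2 implies (p3 or p1))):
            not (not p1 implies not not p2): α-rule — add not p1, not not not p2.
            not (p2 implies (p3 or p1)): α-rule — add p2, not (p3 or p1).
            not not not p2: drop double negation, giving not p2.
            × closes — contains both p2 and not p2.
      branch 2.2 (add not p3):
        not ((not p1 implies not not p2) iff not (p2 implies (p3 or p1))): β-rule — branch into (not p1 implies not not p2), not not (p2 implies (p3 or p1))  //  not (not p1 implies not not p2), not (p2 implies (p3 or p1)).
          branch 2.2.1 (add (not p1 implies not not p2), not not (p2 implies (p3 or p1))):
            (not p1 implies not not p2): β-rule — branch into not not p1  //  not not p2.
              branch 2.2.1.1 (add not not p1):
                not not (p2 implies (p3 or p1)): β-rule — branch into not p2  //  (p3 or p1).
                  branch 2.2.1.1.1 (add not p2):
                    ○ open, literals {p1=T, p2=F, p3=F}.
                  branch 2.2.1.1.2 (add (p3 or p1)):
                    (p3 or p1): β-rule — branch into p3  //  p1.
                      branch 2.2.1.1.2.1 (add p3):
                        × closes — contains both p3 and not p3.
                      branch 2.2.1.1.2.2 (add p1):
                        ○ open, literals {p1=T, p3=F}.
              branch 2.2.1.2 (add not not p2):
                not not p2: drop double negation, giving p2.
                not not (p2 implies (p3 or p1)): β-rule — branch into not p2  //  (p3 or p1).
                  branch 2.2.1.2.1 (add not p2):
                    × closes — contains both p2 and not p2.
                  branch 2.2.1.2.2 (add (p3 or p1)):
                    (p3 or p1): β-rule — branch into p3  //  p1.
                      branch 2.2.1.2.2.1 (add p3):
                        × closes — contains both p3 and not p3.
                      branch 2.2.1.2.2.2 (add p1):
                        ○ open, literals {p1=T, p2=T, p3=F}.
          branch 2.2.2 (add not (not p1 implies not not p2), not (p2 implies (p3 or p1))):
            not (not p1 implies not not p2): α-rule — add not p1, not not not p2.
            not (p2 implies (p3 or p1)): α-rule — add p2, not (p3 or p1).
            not not not p2: drop double negation, giving not p2.
            × closes — contains both p2 and not p2.
14 branches closed, 7 open.
Each open branch fixes some atoms; the unmentioned ones are free. Counting distinct full assignments: branch {p1=F, p2=T, p3=T} (none free) contributes 1 new; branch {p1=T, p2=F, p3=F} (none free) contributes 1 new; branch {p1=T, p3=F} (p2) contributes 1 new; branch {p1=T, p2=T, p3=F} (none free) contributes 0 new; branch {p1=T, p2=F, p3=F} (none free) contributes 0 new; branch {p1=T, p3=F} (p2) contributes 0 new; branch {p1=T, p2=T, p3=F} (none free) contributes 0 new. Total: 3.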